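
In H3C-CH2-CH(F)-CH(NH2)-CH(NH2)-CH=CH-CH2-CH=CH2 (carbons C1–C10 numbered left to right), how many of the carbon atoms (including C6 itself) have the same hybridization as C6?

C6 is sp2 (one π bond).
C1: sp3
C2: sp3
C3: sp3
C4: sp3
C5: sp3
C6: sp2 ✓
C7: sp2 ✓
C8: sp3
C9: sp2 ✓
C10: sp2 ✓
4 carbons are sp2.

4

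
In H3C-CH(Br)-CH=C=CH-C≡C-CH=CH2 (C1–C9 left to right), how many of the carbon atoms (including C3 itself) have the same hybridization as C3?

4

C3 is sp2 (one π bond).
C1: sp3
C2: sp3
C3: sp2 ✓
C4: sp
C5: sp2 ✓
C6: sp
C7: sp
C8: sp2 ✓
C9: sp2 ✓
4 carbons are sp2.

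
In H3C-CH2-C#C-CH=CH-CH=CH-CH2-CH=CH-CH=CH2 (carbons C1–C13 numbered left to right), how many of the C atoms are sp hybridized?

C1: sp3
C2: sp3
C3: sp ✓
C4: sp ✓
C5: sp2
C6: sp2
C7: sp2
C8: sp2
C9: sp3
C10: sp2
C11: sp2
C12: sp2
C13: sp2
C3, C4 → 2 sp carbons.

2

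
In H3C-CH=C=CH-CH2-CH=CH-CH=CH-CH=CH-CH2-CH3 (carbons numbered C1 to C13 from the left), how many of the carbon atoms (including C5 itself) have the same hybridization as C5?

4

C5 is sp3 (only σ bonds).
C1: sp3 ✓
C2: sp2
C3: sp
C4: sp2
C5: sp3 ✓
C6: sp2
C7: sp2
C8: sp2
C9: sp2
C10: sp2
C11: sp2
C12: sp3 ✓
C13: sp3 ✓
4 carbons are sp3.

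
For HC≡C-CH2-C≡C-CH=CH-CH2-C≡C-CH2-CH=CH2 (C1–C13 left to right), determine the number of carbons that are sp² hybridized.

4

C1: sp
C2: sp
C3: sp3
C4: sp
C5: sp
C6: sp2 ✓
C7: sp2 ✓
C8: sp3
C9: sp
C10: sp
C11: sp3
C12: sp2 ✓
C13: sp2 ✓
C6, C7, C12, C13 → 4 sp2 carbons.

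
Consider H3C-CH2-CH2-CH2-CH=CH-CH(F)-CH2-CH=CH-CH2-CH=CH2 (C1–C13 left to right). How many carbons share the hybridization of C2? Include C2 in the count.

7

C2 is sp3 (only σ bonds).
C1: sp3 ✓
C2: sp3 ✓
C3: sp3 ✓
C4: sp3 ✓
C5: sp2
C6: sp2
C7: sp3 ✓
C8: sp3 ✓
C9: sp2
C10: sp2
C11: sp3 ✓
C12: sp2
C13: sp2
7 carbons are sp3.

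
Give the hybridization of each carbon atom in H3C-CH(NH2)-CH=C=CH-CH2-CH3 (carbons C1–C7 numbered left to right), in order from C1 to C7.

C1: 4 σ bonds; 4 regions of electron density → sp3.
C2 (4 σ bonds) has steric number 4: sp3.
C3 has 3 σ bonds, plus one π bond: steric number 3 → sp2.
C4 carries 2 σ bonds, plus two π bonds, giving a steric number of 2, so it is sp.
C5: 3 σ bonds, plus one π bond; 3 regions of electron density → sp2.
C6 — 4 σ bonds. Steric number 4, so sp3.
C7 has 4 σ bonds: steric number 4 → sp3.

C1 sp3, C2 sp3, C3 sp2, C4 sp, C5 sp2, C6 sp3, C7 sp3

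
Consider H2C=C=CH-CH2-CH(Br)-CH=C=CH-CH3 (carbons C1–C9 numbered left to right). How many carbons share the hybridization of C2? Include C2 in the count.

2

C2 is sp (two π bonds).
C1: sp2
C2: sp ✓
C3: sp2
C4: sp3
C5: sp3
C6: sp2
C7: sp ✓
C8: sp2
C9: sp3
2 carbons are sp.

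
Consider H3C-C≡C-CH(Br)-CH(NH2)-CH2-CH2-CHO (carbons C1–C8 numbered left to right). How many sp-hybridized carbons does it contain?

2

C1: sp3
C2: sp ✓
C3: sp ✓
C4: sp3
C5: sp3
C6: sp3
C7: sp3
C8: sp2
C2, C3 → 2 sp carbons.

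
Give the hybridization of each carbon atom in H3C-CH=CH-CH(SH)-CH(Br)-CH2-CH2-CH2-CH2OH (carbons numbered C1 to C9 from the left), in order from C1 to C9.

C1 (4 σ bonds) has steric number 4: sp3.
C2: 3 σ bonds, plus one π bond — 3 electron domains, sp2.
C3 carries 3 σ bonds, plus one π bond, giving a steric number of 3, so it is sp2.
C4: 4 σ bonds — 4 electron domains, sp3.
C5 (4 σ bonds) has steric number 4: sp3.
C6 has 4 σ bonds: steric number 4 → sp3.
C7: 4 σ bonds — 4 electron domains, sp3.
C8: 4 σ bonds; 4 regions of electron density → sp3.
C9: 4 σ bonds; 4 regions of electron density → sp3.

C1 sp3, C2 sp2, C3 sp2, C4 sp3, C5 sp3, C6 sp3, C7 sp3, C8 sp3, C9 sp3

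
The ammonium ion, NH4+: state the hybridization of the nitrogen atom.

Four σ bonds, no lone pair → sp3, tetrahedral.

sp3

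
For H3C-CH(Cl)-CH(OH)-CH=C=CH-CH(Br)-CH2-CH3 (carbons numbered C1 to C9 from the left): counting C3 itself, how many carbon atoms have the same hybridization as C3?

C3 is sp3 (only σ bonds).
C1: sp3 ✓
C2: sp3 ✓
C3: sp3 ✓
C4: sp2
C5: sp
C6: sp2
C7: sp3 ✓
C8: sp3 ✓
C9: sp3 ✓
6 carbons are sp3.

6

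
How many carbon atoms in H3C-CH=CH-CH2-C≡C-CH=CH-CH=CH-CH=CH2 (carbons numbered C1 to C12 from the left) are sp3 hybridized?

2

C1: sp3 ✓
C2: sp2
C3: sp2
C4: sp3 ✓
C5: sp
C6: sp
C7: sp2
C8: sp2
C9: sp2
C10: sp2
C11: sp2
C12: sp2
C1, C4 → 2 sp3 carbons.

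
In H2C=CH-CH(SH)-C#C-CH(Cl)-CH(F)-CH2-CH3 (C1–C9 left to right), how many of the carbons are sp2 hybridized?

2

C1: sp2 ✓
C2: sp2 ✓
C3: sp3
C4: sp
C5: sp
C6: sp3
C7: sp3
C8: sp3
C9: sp3
C1, C2 → 2 sp2 carbons.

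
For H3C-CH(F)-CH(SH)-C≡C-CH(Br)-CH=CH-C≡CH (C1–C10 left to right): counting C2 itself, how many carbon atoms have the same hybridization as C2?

4

C2 is sp3 (only σ bonds).
C1: sp3 ✓
C2: sp3 ✓
C3: sp3 ✓
C4: sp
C5: sp
C6: sp3 ✓
C7: sp2
C8: sp2
C9: sp
C10: sp
4 carbons are sp3.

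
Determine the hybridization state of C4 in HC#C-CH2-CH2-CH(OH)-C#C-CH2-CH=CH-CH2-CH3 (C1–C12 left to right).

sp³

C4 carries 4 σ bonds, giving a steric number of 4, so it is sp3.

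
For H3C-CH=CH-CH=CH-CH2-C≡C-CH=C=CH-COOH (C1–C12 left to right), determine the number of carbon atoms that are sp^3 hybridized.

C1: sp3 ✓
C2: sp2
C3: sp2
C4: sp2
C5: sp2
C6: sp3 ✓
C7: sp
C8: sp
C9: sp2
C10: sp
C11: sp2
C12: sp2
C1, C6 → 2 sp3 carbons.

2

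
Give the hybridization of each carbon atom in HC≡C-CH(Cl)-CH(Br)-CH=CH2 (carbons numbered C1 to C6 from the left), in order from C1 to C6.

C1: 2 σ bonds, plus two π bonds — 2 electron domains, sp.
C2: 2 σ bonds, plus two π bonds; 2 regions of electron density → sp.
C3 is sp3: 4 σ bonds, 4 electron-density regions.
C4: 4 σ bonds — 4 electron domains, sp3.
C5 — 3 σ bonds, plus one π bond. Steric number 3, so sp2.
C6 has 3 σ bonds, plus one π bond: steric number 3 → sp2.

C1 sp, C2 sp, C3 sp3, C4 sp3, C5 sp2, C6 sp2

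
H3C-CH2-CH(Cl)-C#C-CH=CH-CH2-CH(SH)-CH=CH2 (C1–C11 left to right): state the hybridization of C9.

C9 is sp3: 4 σ bonds, 4 electron-density regions.

sp^3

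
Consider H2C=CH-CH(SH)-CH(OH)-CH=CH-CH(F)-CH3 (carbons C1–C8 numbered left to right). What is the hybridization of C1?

C1 has 3 σ bonds, plus one π bond: steric number 3 → sp2.

sp²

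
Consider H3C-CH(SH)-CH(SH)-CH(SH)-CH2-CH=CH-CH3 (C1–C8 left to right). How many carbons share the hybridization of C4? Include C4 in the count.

6

C4 is sp3 (only σ bonds).
C1: sp3 ✓
C2: sp3 ✓
C3: sp3 ✓
C4: sp3 ✓
C5: sp3 ✓
C6: sp2
C7: sp2
C8: sp3 ✓
6 carbons are sp3.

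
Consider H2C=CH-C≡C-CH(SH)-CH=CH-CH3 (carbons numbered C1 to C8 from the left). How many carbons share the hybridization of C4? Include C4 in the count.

C4 is sp (two π bonds).
C1: sp2
C2: sp2
C3: sp ✓
C4: sp ✓
C5: sp3
C6: sp2
C7: sp2
C8: sp3
2 carbons are sp.

2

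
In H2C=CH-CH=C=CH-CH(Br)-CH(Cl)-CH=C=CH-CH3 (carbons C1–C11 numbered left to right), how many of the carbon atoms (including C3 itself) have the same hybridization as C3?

C3 is sp2 (one π bond).
C1: sp2 ✓
C2: sp2 ✓
C3: sp2 ✓
C4: sp
C5: sp2 ✓
C6: sp3
C7: sp3
C8: sp2 ✓
C9: sp
C10: sp2 ✓
C11: sp3
6 carbons are sp2.

6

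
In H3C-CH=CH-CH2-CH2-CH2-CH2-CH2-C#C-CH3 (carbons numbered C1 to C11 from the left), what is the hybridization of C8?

sp3

C8 is sp3: 4 σ bonds, 4 electron-density regions.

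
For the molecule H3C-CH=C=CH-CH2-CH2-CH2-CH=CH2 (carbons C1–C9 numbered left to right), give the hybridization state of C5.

C5 — 4 σ bonds. Steric number 4, so sp3.

sp^3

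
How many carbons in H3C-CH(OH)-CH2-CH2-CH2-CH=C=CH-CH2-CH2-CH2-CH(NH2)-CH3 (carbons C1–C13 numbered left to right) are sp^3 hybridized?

10

C1: sp3 ✓
C2: sp3 ✓
C3: sp3 ✓
C4: sp3 ✓
C5: sp3 ✓
C6: sp2
C7: sp
C8: sp2
C9: sp3 ✓
C10: sp3 ✓
C11: sp3 ✓
C12: sp3 ✓
C13: sp3 ✓
C1, C2, C3, C4, C5, C9, C10, C11, C12, C13 → 10 sp3 carbons.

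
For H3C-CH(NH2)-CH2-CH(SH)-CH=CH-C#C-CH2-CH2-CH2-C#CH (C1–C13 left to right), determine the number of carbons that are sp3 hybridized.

C1: sp3 ✓
C2: sp3 ✓
C3: sp3 ✓
C4: sp3 ✓
C5: sp2
C6: sp2
C7: sp
C8: sp
C9: sp3 ✓
C10: sp3 ✓
C11: sp3 ✓
C12: sp
C13: sp
C1, C2, C3, C4, C9, C10, C11 → 7 sp3 carbons.

7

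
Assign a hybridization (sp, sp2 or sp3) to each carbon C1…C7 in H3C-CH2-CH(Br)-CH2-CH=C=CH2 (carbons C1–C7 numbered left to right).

C1 carries 4 σ bonds, giving a steric number of 4, so it is sp3.
C2 carries 4 σ bonds, giving a steric number of 4, so it is sp3.
C3 carries 4 σ bonds, giving a steric number of 4, so it is sp3.
C4: 4 σ bonds — 4 electron domains, sp3.
C5 (3 σ bonds, plus one π bond) has steric number 3: sp2.
C6: 2 σ bonds, plus two π bonds; 2 regions of electron density → sp.
C7 (3 σ bonds, plus one π bond) has steric number 3: sp2.

C1 sp3, C2 sp3, C3 sp3, C4 sp3, C5 sp2, C6 sp, C7 sp2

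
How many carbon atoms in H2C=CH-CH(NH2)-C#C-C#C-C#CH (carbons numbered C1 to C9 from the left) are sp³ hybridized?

C1: sp2
C2: sp2
C3: sp3 ✓
C4: sp
C5: sp
C6: sp
C7: sp
C8: sp
C9: sp
C3 → 1 sp3 carbon.

1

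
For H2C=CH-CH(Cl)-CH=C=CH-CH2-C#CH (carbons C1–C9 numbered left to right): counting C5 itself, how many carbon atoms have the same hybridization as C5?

C5 is sp (two π bonds).
C1: sp2
C2: sp2
C3: sp3
C4: sp2
C5: sp ✓
C6: sp2
C7: sp3
C8: sp ✓
C9: sp ✓
3 carbons are sp.

3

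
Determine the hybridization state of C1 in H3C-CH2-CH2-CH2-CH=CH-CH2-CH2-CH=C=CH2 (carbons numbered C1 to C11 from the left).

sp³

C1 carries 4 σ bonds, giving a steric number of 4, so it is sp3.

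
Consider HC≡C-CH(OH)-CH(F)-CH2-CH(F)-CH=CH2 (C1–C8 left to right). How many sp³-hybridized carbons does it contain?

4

C1: sp
C2: sp
C3: sp3 ✓
C4: sp3 ✓
C5: sp3 ✓
C6: sp3 ✓
C7: sp2
C8: sp2
C3, C4, C5, C6 → 4 sp3 carbons.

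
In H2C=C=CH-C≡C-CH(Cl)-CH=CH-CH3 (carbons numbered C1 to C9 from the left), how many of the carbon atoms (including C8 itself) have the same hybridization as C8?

4

C8 is sp2 (one π bond).
C1: sp2 ✓
C2: sp
C3: sp2 ✓
C4: sp
C5: sp
C6: sp3
C7: sp2 ✓
C8: sp2 ✓
C9: sp3
4 carbons are sp2.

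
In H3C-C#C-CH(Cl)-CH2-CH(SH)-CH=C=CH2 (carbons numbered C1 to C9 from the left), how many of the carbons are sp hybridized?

3

C1: sp3
C2: sp ✓
C3: sp ✓
C4: sp3
C5: sp3
C6: sp3
C7: sp2
C8: sp ✓
C9: sp2
C2, C3, C8 → 3 sp carbons.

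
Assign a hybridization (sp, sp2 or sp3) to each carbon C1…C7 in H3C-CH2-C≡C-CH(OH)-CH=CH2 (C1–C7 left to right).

C1 sp3, C2 sp3, C3 sp, C4 sp, C5 sp3, C6 sp2, C7 sp2

C1: 4 σ bonds — 4 electron domains, sp3.
C2 (4 σ bonds) has steric number 4: sp3.
C3: 2 σ bonds, plus two π bonds; 2 regions of electron density → sp.
C4 carries 2 σ bonds, plus two π bonds, giving a steric number of 2, so it is sp.
C5: 4 σ bonds; 4 regions of electron density → sp3.
C6: 3 σ bonds, plus one π bond; 3 regions of electron density → sp2.
C7 (3 σ bonds, plus one π bond) has steric number 3: sp2.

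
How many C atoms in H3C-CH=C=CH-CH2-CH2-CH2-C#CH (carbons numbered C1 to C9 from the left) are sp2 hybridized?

2

C1: sp3
C2: sp2 ✓
C3: sp
C4: sp2 ✓
C5: sp3
C6: sp3
C7: sp3
C8: sp
C9: sp
C2, C4 → 2 sp2 carbons.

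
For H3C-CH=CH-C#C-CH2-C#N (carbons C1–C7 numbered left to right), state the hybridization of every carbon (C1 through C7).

C1 sp3, C2 sp2, C3 sp2, C4 sp, C5 sp, C6 sp3, C7 sp

C1 — 4 σ bonds. Steric number 4, so sp3.
C2 carries 3 σ bonds, plus one π bond, giving a steric number of 3, so it is sp2.
C3 — 3 σ bonds, plus one π bond. Steric number 3, so sp2.
C4: 2 σ bonds, plus two π bonds; 2 regions of electron density → sp.
C5 — 2 σ bonds, plus two π bonds. Steric number 2, so sp.
C6 is sp3: 4 σ bonds, 4 electron-density regions.
C7 — 2 σ bonds, plus two π bonds. Steric number 2, so sp.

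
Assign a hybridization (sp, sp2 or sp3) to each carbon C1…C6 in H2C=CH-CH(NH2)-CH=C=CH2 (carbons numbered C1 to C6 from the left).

C1 sp2, C2 sp2, C3 sp3, C4 sp2, C5 sp, C6 sp2

C1 carries 3 σ bonds, plus one π bond, giving a steric number of 3, so it is sp2.
C2: 3 σ bonds, plus one π bond — 3 electron domains, sp2.
C3 (4 σ bonds) has steric number 4: sp3.
C4: 3 σ bonds, plus one π bond — 3 electron domains, sp2.
C5: 2 σ bonds, plus two π bonds; 2 regions of electron density → sp.
C6 carries 3 σ bonds, plus one π bond, giving a steric number of 3, so it is sp2.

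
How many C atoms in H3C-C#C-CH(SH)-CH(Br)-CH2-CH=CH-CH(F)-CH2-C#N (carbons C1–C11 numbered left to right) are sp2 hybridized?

2

C1: sp3
C2: sp
C3: sp
C4: sp3
C5: sp3
C6: sp3
C7: sp2 ✓
C8: sp2 ✓
C9: sp3
C10: sp3
C11: sp
C7, C8 → 2 sp2 carbons.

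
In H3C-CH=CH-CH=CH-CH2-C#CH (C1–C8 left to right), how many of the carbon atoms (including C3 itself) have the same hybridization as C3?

C3 is sp2 (one π bond).
C1: sp3
C2: sp2 ✓
C3: sp2 ✓
C4: sp2 ✓
C5: sp2 ✓
C6: sp3
C7: sp
C8: sp
4 carbons are sp2.

4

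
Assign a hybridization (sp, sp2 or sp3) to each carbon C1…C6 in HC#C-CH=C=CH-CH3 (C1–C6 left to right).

C1 sp, C2 sp, C3 sp2, C4 sp, C5 sp2, C6 sp3

C1: 2 σ bonds, plus two π bonds — 2 electron domains, sp.
C2 is sp: 2 σ bonds, plus two π bonds, 2 electron-density regions.
C3 has 3 σ bonds, plus one π bond: steric number 3 → sp2.
C4 (2 σ bonds, plus two π bonds) has steric number 2: sp.
C5 carries 3 σ bonds, plus one π bond, giving a steric number of 3, so it is sp2.
C6 is sp3: 4 σ bonds, 4 electron-density regions.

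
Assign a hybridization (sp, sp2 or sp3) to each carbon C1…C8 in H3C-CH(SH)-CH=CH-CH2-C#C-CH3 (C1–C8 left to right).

C1 (4 σ bonds) has steric number 4: sp3.
C2 (4 σ bonds) has steric number 4: sp3.
C3 (3 σ bonds, plus one π bond) has steric number 3: sp2.
C4 is sp2: 3 σ bonds, plus one π bond, 3 electron-density regions.
C5 — 4 σ bonds. Steric number 4, so sp3.
C6 (2 σ bonds, plus two π bonds) has steric number 2: sp.
C7 — 2 σ bonds, plus two π bonds. Steric number 2, so sp.
C8: 4 σ bonds; 4 regions of electron density → sp3.

C1 sp3, C2 sp3, C3 sp2, C4 sp2, C5 sp3, C6 sp, C7 sp, C8 sp3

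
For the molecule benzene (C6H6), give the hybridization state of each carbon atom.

Every ring carbon has three σ bonds and contributes one p electron to the aromatic π system.

sp2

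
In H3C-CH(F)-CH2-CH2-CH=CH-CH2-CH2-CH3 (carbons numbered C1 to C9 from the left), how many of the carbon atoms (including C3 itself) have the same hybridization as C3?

7

C3 is sp3 (only σ bonds).
C1: sp3 ✓
C2: sp3 ✓
C3: sp3 ✓
C4: sp3 ✓
C5: sp2
C6: sp2
C7: sp3 ✓
C8: sp3 ✓
C9: sp3 ✓
7 carbons are sp3.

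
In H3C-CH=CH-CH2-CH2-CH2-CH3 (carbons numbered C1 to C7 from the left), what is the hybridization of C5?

C5: 4 σ bonds; 4 regions of electron density → sp3.

sp³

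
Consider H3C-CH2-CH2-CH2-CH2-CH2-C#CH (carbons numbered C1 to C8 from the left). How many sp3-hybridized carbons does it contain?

6

C1: sp3 ✓
C2: sp3 ✓
C3: sp3 ✓
C4: sp3 ✓
C5: sp3 ✓
C6: sp3 ✓
C7: sp
C8: sp
C1, C2, C3, C4, C5, C6 → 6 sp3 carbons.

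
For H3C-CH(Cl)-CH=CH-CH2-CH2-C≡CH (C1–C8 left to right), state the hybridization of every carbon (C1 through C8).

C1: 4 σ bonds; 4 regions of electron density → sp3.
C2 is sp3: 4 σ bonds, 4 electron-density regions.
C3 (3 σ bonds, plus one π bond) has steric number 3: sp2.
C4 carries 3 σ bonds, plus one π bond, giving a steric number of 3, so it is sp2.
C5: 4 σ bonds — 4 electron domains, sp3.
C6 (4 σ bonds) has steric number 4: sp3.
C7 carries 2 σ bonds, plus two π bonds, giving a steric number of 2, so it is sp.
C8 has 2 σ bonds, plus two π bonds: steric number 2 → sp.

C1 sp3, C2 sp3, C3 sp2, C4 sp2, C5 sp3, C6 sp3, C7 sp, C8 sp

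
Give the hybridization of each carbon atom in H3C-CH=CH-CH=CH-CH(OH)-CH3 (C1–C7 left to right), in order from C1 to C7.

C1 sp3, C2 sp2, C3 sp2, C4 sp2, C5 sp2, C6 sp3, C7 sp3

C1: 4 σ bonds; 4 regions of electron density → sp3.
C2 carries 3 σ bonds, plus one π bond, giving a steric number of 3, so it is sp2.
C3 is sp2: 3 σ bonds, plus one π bond, 3 electron-density regions.
C4 (3 σ bonds, plus one π bond) has steric number 3: sp2.
C5 — 3 σ bonds, plus one π bond. Steric number 3, so sp2.
C6 — 4 σ bonds. Steric number 4, so sp3.
C7 — 4 σ bonds. Steric number 4, so sp3.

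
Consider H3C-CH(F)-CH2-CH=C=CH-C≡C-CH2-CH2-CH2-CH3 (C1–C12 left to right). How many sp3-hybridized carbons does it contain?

C1: sp3 ✓
C2: sp3 ✓
C3: sp3 ✓
C4: sp2
C5: sp
C6: sp2
C7: sp
C8: sp
C9: sp3 ✓
C10: sp3 ✓
C11: sp3 ✓
C12: sp3 ✓
C1, C2, C3, C9, C10, C11, C12 → 7 sp3 carbons.

7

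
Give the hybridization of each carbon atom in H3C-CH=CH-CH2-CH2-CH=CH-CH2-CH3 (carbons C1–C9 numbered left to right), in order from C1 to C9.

C1 sp3, C2 sp2, C3 sp2, C4 sp3, C5 sp3, C6 sp2, C7 sp2, C8 sp3, C9 sp3

C1 is sp3: 4 σ bonds, 4 electron-density regions.
C2 is sp2: 3 σ bonds, plus one π bond, 3 electron-density regions.
C3 (3 σ bonds, plus one π bond) has steric number 3: sp2.
C4: 4 σ bonds — 4 electron domains, sp3.
C5 (4 σ bonds) has steric number 4: sp3.
C6 has 3 σ bonds, plus one π bond: steric number 3 → sp2.
C7 has 3 σ bonds, plus one π bond: steric number 3 → sp2.
C8: 4 σ bonds — 4 electron domains, sp3.
C9: 4 σ bonds; 4 regions of electron density → sp3.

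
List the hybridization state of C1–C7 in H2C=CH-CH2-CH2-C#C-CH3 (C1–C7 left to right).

C1 sp2, C2 sp2, C3 sp3, C4 sp3, C5 sp, C6 sp, C7 sp3

C1 (3 σ bonds, plus one π bond) has steric number 3: sp2.
C2 is sp2: 3 σ bonds, plus one π bond, 3 electron-density regions.
C3 — 4 σ bonds. Steric number 4, so sp3.
C4 — 4 σ bonds. Steric number 4, so sp3.
C5: 2 σ bonds, plus two π bonds; 2 regions of electron density → sp.
C6 (2 σ bonds, plus two π bonds) has steric number 2: sp.
C7 — 4 σ bonds. Steric number 4, so sp3.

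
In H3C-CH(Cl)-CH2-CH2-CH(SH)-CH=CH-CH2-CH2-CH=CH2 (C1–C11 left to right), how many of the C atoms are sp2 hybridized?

4

C1: sp3
C2: sp3
C3: sp3
C4: sp3
C5: sp3
C6: sp2 ✓
C7: sp2 ✓
C8: sp3
C9: sp3
C10: sp2 ✓
C11: sp2 ✓
C6, C7, C10, C11 → 4 sp2 carbons.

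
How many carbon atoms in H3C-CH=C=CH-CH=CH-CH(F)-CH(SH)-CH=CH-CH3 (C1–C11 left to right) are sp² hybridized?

6

C1: sp3
C2: sp2 ✓
C3: sp
C4: sp2 ✓
C5: sp2 ✓
C6: sp2 ✓
C7: sp3
C8: sp3
C9: sp2 ✓
C10: sp2 ✓
C11: sp3
C2, C4, C5, C6, C9, C10 → 6 sp2 carbons.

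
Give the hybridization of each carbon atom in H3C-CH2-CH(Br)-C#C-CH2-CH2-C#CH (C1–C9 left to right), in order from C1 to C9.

C1 sp3, C2 sp3, C3 sp3, C4 sp, C5 sp, C6 sp3, C7 sp3, C8 sp, C9 sp

C1 (4 σ bonds) has steric number 4: sp3.
C2: 4 σ bonds; 4 regions of electron density → sp3.
C3 is sp3: 4 σ bonds, 4 electron-density regions.
C4 — 2 σ bonds, plus two π bonds. Steric number 2, so sp.
C5 — 2 σ bonds, plus two π bonds. Steric number 2, so sp.
C6: 4 σ bonds — 4 electron domains, sp3.
C7 — 4 σ bonds. Steric number 4, so sp3.
C8: 2 σ bonds, plus two π bonds; 2 regions of electron density → sp.
C9: 2 σ bonds, plus two π bonds — 2 electron domains, sp.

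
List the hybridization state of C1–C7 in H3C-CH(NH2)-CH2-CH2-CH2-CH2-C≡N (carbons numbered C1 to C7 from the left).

C1 — 4 σ bonds. Steric number 4, so sp3.
C2 is sp3: 4 σ bonds, 4 electron-density regions.
C3 carries 4 σ bonds, giving a steric number of 4, so it is sp3.
C4 has 4 σ bonds: steric number 4 → sp3.
C5 is sp3: 4 σ bonds, 4 electron-density regions.
C6 is sp3: 4 σ bonds, 4 electron-density regions.
C7 — 2 σ bonds, plus two π bonds. Steric number 2, so sp.

C1 sp3, C2 sp3, C3 sp3, C4 sp3, C5 sp3, C6 sp3, C7 sp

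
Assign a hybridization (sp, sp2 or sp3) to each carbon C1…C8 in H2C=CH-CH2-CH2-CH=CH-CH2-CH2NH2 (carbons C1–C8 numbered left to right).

C1 sp2, C2 sp2, C3 sp3, C4 sp3, C5 sp2, C6 sp2, C7 sp3, C8 sp3

C1 — 3 σ bonds, plus one π bond. Steric number 3, so sp2.
C2: 3 σ bonds, plus one π bond — 3 electron domains, sp2.
C3 is sp3: 4 σ bonds, 4 electron-density regions.
C4 is sp3: 4 σ bonds, 4 electron-density regions.
C5 carries 3 σ bonds, plus one π bond, giving a steric number of 3, so it is sp2.
C6 has 3 σ bonds, plus one π bond: steric number 3 → sp2.
C7 carries 4 σ bonds, giving a steric number of 4, so it is sp3.
C8: 4 σ bonds; 4 regions of electron density → sp3.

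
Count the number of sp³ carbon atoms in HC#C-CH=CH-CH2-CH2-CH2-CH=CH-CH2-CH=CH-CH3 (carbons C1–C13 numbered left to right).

C1: sp
C2: sp
C3: sp2
C4: sp2
C5: sp3 ✓
C6: sp3 ✓
C7: sp3 ✓
C8: sp2
C9: sp2
C10: sp3 ✓
C11: sp2
C12: sp2
C13: sp3 ✓
C5, C6, C7, C10, C13 → 5 sp3 carbons.

5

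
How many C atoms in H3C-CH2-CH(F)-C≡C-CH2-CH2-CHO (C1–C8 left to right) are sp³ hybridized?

5

C1: sp3 ✓
C2: sp3 ✓
C3: sp3 ✓
C4: sp
C5: sp
C6: sp3 ✓
C7: sp3 ✓
C8: sp2
C1, C2, C3, C6, C7 → 5 sp3 carbons.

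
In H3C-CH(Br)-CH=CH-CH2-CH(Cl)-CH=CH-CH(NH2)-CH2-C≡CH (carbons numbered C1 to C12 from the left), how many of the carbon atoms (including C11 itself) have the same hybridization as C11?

2

C11 is sp (two π bonds).
C1: sp3
C2: sp3
C3: sp2
C4: sp2
C5: sp3
C6: sp3
C7: sp2
C8: sp2
C9: sp3
C10: sp3
C11: sp ✓
C12: sp ✓
2 carbons are sp.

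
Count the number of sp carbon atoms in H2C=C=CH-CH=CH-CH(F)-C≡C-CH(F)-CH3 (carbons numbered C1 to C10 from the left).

C1: sp2
C2: sp ✓
C3: sp2
C4: sp2
C5: sp2
C6: sp3
C7: sp ✓
C8: sp ✓
C9: sp3
C10: sp3
C2, C7, C8 → 3 sp carbons.

3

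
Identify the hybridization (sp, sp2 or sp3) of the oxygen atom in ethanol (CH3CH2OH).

The oxygen atom has 2 σ bonds and 2 lone pairs: steric number 4 → sp3.

sp^3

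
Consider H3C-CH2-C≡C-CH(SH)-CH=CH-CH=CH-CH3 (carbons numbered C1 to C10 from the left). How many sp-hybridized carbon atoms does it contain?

2

C1: sp3
C2: sp3
C3: sp ✓
C4: sp ✓
C5: sp3
C6: sp2
C7: sp2
C8: sp2
C9: sp2
C10: sp3
C3, C4 → 2 sp carbons.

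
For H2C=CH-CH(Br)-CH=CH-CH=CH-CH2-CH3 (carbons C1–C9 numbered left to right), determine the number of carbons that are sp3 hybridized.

C1: sp2
C2: sp2
C3: sp3 ✓
C4: sp2
C5: sp2
C6: sp2
C7: sp2
C8: sp3 ✓
C9: sp3 ✓
C3, C8, C9 → 3 sp3 carbons.

3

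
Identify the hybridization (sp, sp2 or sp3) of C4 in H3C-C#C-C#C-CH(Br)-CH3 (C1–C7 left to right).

sp

C4 (2 σ bonds, plus two π bonds) has steric number 2: sp.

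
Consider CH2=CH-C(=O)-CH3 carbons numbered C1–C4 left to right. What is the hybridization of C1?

C1 (3 σ bonds, plus one π bond) has steric number 3: sp2.

sp2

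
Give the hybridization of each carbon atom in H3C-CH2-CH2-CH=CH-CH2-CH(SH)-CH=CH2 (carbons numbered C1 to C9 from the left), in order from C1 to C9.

C1 sp3, C2 sp3, C3 sp3, C4 sp2, C5 sp2, C6 sp3, C7 sp3, C8 sp2, C9 sp2

C1: 4 σ bonds — 4 electron domains, sp3.
C2 has 4 σ bonds: steric number 4 → sp3.
C3 (4 σ bonds) has steric number 4: sp3.
C4 has 3 σ bonds, plus one π bond: steric number 3 → sp2.
C5 (3 σ bonds, plus one π bond) has steric number 3: sp2.
C6: 4 σ bonds — 4 electron domains, sp3.
C7 — 4 σ bonds. Steric number 4, so sp3.
C8 carries 3 σ bonds, plus one π bond, giving a steric number of 3, so it is sp2.
C9 has 3 σ bonds, plus one π bond: steric number 3 → sp2.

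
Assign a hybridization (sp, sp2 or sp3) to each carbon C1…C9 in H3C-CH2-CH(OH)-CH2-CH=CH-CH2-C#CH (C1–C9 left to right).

C1: 4 σ bonds; 4 regions of electron density → sp3.
C2 has 4 σ bonds: steric number 4 → sp3.
C3 carries 4 σ bonds, giving a steric number of 4, so it is sp3.
C4 has 4 σ bonds: steric number 4 → sp3.
C5: 3 σ bonds, plus one π bond; 3 regions of electron density → sp2.
C6 carries 3 σ bonds, plus one π bond, giving a steric number of 3, so it is sp2.
C7 (4 σ bonds) has steric number 4: sp3.
C8 has 2 σ bonds, plus two π bonds: steric number 2 → sp.
C9: 2 σ bonds, plus two π bonds — 2 electron domains, sp.

C1 sp3, C2 sp3, C3 sp3, C4 sp3, C5 sp2, C6 sp2, C7 sp3, C8 sp, C9 sp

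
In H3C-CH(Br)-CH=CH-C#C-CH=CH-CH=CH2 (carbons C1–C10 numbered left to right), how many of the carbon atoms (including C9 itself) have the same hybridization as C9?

6

C9 is sp2 (one π bond).
C1: sp3
C2: sp3
C3: sp2 ✓
C4: sp2 ✓
C5: sp
C6: sp
C7: sp2 ✓
C8: sp2 ✓
C9: sp2 ✓
C10: sp2 ✓
6 carbons are sp2.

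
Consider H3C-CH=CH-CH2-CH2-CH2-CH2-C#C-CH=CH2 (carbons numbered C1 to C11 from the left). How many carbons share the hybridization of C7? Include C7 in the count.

5

C7 is sp3 (only σ bonds).
C1: sp3 ✓
C2: sp2
C3: sp2
C4: sp3 ✓
C5: sp3 ✓
C6: sp3 ✓
C7: sp3 ✓
C8: sp
C9: sp
C10: sp2
C11: sp2
5 carbons are sp3.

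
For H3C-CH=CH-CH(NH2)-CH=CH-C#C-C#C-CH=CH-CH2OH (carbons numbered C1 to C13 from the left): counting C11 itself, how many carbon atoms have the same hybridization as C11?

6

C11 is sp2 (one π bond).
C1: sp3
C2: sp2 ✓
C3: sp2 ✓
C4: sp3
C5: sp2 ✓
C6: sp2 ✓
C7: sp
C8: sp
C9: sp
C10: sp
C11: sp2 ✓
C12: sp2 ✓
C13: sp3
6 carbons are sp2.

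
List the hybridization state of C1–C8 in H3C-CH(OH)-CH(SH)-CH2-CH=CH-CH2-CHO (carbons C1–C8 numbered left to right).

C1 — 4 σ bonds. Steric number 4, so sp3.
C2 — 4 σ bonds. Steric number 4, so sp3.
C3 is sp3: 4 σ bonds, 4 electron-density regions.
C4: 4 σ bonds; 4 regions of electron density → sp3.
C5 (3 σ bonds, plus one π bond) has steric number 3: sp2.
C6 — 3 σ bonds, plus one π bond. Steric number 3, so sp2.
C7 — 4 σ bonds. Steric number 4, so sp3.
C8: 3 σ bonds, plus one π bond; 3 regions of electron density → sp2.

C1 sp3, C2 sp3, C3 sp3, C4 sp3, C5 sp2, C6 sp2, C7 sp3, C8 sp2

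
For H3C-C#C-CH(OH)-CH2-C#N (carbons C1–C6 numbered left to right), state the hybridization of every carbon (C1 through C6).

C1 sp3, C2 sp, C3 sp, C4 sp3, C5 sp3, C6 sp

C1: 4 σ bonds; 4 regions of electron density → sp3.
C2 (2 σ bonds, plus two π bonds) has steric number 2: sp.
C3: 2 σ bonds, plus two π bonds; 2 regions of electron density → sp.
C4 (4 σ bonds) has steric number 4: sp3.
C5: 4 σ bonds — 4 electron domains, sp3.
C6 is sp: 2 σ bonds, plus two π bonds, 2 electron-density regions.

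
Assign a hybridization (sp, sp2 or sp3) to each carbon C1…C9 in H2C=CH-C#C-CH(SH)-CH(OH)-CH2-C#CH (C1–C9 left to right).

C1 sp2, C2 sp2, C3 sp, C4 sp, C5 sp3, C6 sp3, C7 sp3, C8 sp, C9 sp

C1 (3 σ bonds, plus one π bond) has steric number 3: sp2.
C2: 3 σ bonds, plus one π bond — 3 electron domains, sp2.
C3 has 2 σ bonds, plus two π bonds: steric number 2 → sp.
C4: 2 σ bonds, plus two π bonds — 2 electron domains, sp.
C5 (4 σ bonds) has steric number 4: sp3.
C6 carries 4 σ bonds, giving a steric number of 4, so it is sp3.
C7: 4 σ bonds; 4 regions of electron density → sp3.
C8 — 2 σ bonds, plus two π bonds. Steric number 2, so sp.
C9 is sp: 2 σ bonds, plus two π bonds, 2 electron-density regions.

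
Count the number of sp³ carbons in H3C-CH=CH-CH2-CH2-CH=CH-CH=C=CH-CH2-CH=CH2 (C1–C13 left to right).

4

C1: sp3 ✓
C2: sp2
C3: sp2
C4: sp3 ✓
C5: sp3 ✓
C6: sp2
C7: sp2
C8: sp2
C9: sp
C10: sp2
C11: sp3 ✓
C12: sp2
C13: sp2
C1, C4, C5, C11 → 4 sp3 carbons.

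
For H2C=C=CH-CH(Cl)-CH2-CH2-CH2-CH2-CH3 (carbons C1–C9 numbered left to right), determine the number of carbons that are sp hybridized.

1

C1: sp2
C2: sp ✓
C3: sp2
C4: sp3
C5: sp3
C6: sp3
C7: sp3
C8: sp3
C9: sp3
C2 → 1 sp carbon.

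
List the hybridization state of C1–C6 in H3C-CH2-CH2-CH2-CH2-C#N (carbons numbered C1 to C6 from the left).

C1 sp3, C2 sp3, C3 sp3, C4 sp3, C5 sp3, C6 sp

C1: 4 σ bonds — 4 electron domains, sp3.
C2 has 4 σ bonds: steric number 4 → sp3.
C3 carries 4 σ bonds, giving a steric number of 4, so it is sp3.
C4 has 4 σ bonds: steric number 4 → sp3.
C5: 4 σ bonds — 4 electron domains, sp3.
C6 — 2 σ bonds, plus two π bonds. Steric number 2, so sp.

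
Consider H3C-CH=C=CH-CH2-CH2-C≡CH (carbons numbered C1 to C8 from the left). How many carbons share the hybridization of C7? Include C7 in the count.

3

C7 is sp (two π bonds).
C1: sp3
C2: sp2
C3: sp ✓
C4: sp2
C5: sp3
C6: sp3
C7: sp ✓
C8: sp ✓
3 carbons are sp.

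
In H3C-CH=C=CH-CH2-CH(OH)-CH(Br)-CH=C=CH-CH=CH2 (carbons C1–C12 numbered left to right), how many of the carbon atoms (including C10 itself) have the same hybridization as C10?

C10 is sp2 (one π bond).
C1: sp3
C2: sp2 ✓
C3: sp
C4: sp2 ✓
C5: sp3
C6: sp3
C7: sp3
C8: sp2 ✓
C9: sp
C10: sp2 ✓
C11: sp2 ✓
C12: sp2 ✓
6 carbons are sp2.

6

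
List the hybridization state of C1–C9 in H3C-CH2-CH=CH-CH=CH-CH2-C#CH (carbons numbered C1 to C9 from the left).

C1 sp3, C2 sp3, C3 sp2, C4 sp2, C5 sp2, C6 sp2, C7 sp3, C8 sp, C9 sp

C1: 4 σ bonds — 4 electron domains, sp3.
C2: 4 σ bonds; 4 regions of electron density → sp3.
C3 is sp2: 3 σ bonds, plus one π bond, 3 electron-density regions.
C4: 3 σ bonds, plus one π bond; 3 regions of electron density → sp2.
C5: 3 σ bonds, plus one π bond — 3 electron domains, sp2.
C6: 3 σ bonds, plus one π bond — 3 electron domains, sp2.
C7 is sp3: 4 σ bonds, 4 electron-density regions.
C8: 2 σ bonds, plus two π bonds; 2 regions of electron density → sp.
C9 carries 2 σ bonds, plus two π bonds, giving a steric number of 2, so it is sp.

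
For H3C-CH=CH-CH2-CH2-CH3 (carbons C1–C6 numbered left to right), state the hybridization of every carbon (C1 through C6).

C1 sp3, C2 sp2, C3 sp2, C4 sp3, C5 sp3, C6 sp3

C1 is sp3: 4 σ bonds, 4 electron-density regions.
C2 (3 σ bonds, plus one π bond) has steric number 3: sp2.
C3 has 3 σ bonds, plus one π bond: steric number 3 → sp2.
C4 carries 4 σ bonds, giving a steric number of 4, so it is sp3.
C5: 4 σ bonds; 4 regions of electron density → sp3.
C6 carries 4 σ bonds, giving a steric number of 4, so it is sp3.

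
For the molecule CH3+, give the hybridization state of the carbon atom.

sp²

Three σ bonds to H, empty p orbital → sp2, trigonal planar.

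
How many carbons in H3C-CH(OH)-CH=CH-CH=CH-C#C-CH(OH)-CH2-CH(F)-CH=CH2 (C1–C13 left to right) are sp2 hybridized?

C1: sp3
C2: sp3
C3: sp2 ✓
C4: sp2 ✓
C5: sp2 ✓
C6: sp2 ✓
C7: sp
C8: sp
C9: sp3
C10: sp3
C11: sp3
C12: sp2 ✓
C13: sp2 ✓
C3, C4, C5, C6, C12, C13 → 6 sp2 carbons.

6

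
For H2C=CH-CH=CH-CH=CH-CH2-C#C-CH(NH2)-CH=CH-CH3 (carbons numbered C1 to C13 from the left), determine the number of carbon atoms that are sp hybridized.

2

C1: sp2
C2: sp2
C3: sp2
C4: sp2
C5: sp2
C6: sp2
C7: sp3
C8: sp ✓
C9: sp ✓
C10: sp3
C11: sp2
C12: sp2
C13: sp3
C8, C9 → 2 sp carbons.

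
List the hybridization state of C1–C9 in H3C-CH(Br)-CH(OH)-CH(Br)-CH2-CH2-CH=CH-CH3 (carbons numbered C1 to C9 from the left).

C1 sp3, C2 sp3, C3 sp3, C4 sp3, C5 sp3, C6 sp3, C7 sp2, C8 sp2, C9 sp3

C1 — 4 σ bonds. Steric number 4, so sp3.
C2 is sp3: 4 σ bonds, 4 electron-density regions.
C3 is sp3: 4 σ bonds, 4 electron-density regions.
C4 carries 4 σ bonds, giving a steric number of 4, so it is sp3.
C5: 4 σ bonds — 4 electron domains, sp3.
C6 — 4 σ bonds. Steric number 4, so sp3.
C7: 3 σ bonds, plus one π bond — 3 electron domains, sp2.
C8 — 3 σ bonds, plus one π bond. Steric number 3, so sp2.
C9 (4 σ bonds) has steric number 4: sp3.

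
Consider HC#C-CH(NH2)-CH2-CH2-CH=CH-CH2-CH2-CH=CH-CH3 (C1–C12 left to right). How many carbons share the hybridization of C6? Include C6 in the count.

C6 is sp2 (one π bond).
C1: sp
C2: sp
C3: sp3
C4: sp3
C5: sp3
C6: sp2 ✓
C7: sp2 ✓
C8: sp3
C9: sp3
C10: sp2 ✓
C11: sp2 ✓
C12: sp3
4 carbons are sp2.

4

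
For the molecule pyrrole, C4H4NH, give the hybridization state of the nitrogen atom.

N has three σ bonds; its lone pair occupies the p orbital and is part of the aromatic π system, so N is sp2 (not the sp3 a naive steric count of 4 would give).

sp^2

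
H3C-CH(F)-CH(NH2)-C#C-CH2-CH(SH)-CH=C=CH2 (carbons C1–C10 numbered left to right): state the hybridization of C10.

C10 (3 σ bonds, plus one π bond) has steric number 3: sp2.

sp^2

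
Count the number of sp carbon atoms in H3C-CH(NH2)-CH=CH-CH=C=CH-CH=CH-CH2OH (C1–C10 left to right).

C1: sp3
C2: sp3
C3: sp2
C4: sp2
C5: sp2
C6: sp ✓
C7: sp2
C8: sp2
C9: sp2
C10: sp3
C6 → 1 sp carbon.

1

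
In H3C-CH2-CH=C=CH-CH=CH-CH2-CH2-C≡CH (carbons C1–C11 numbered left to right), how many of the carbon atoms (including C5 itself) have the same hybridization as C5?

4

C5 is sp2 (one π bond).
C1: sp3
C2: sp3
C3: sp2 ✓
C4: sp
C5: sp2 ✓
C6: sp2 ✓
C7: sp2 ✓
C8: sp3
C9: sp3
C10: sp
C11: sp
4 carbons are sp2.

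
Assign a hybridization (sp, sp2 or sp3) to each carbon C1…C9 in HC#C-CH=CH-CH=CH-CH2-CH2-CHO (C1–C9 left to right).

C1: 2 σ bonds, plus two π bonds; 2 regions of electron density → sp.
C2 carries 2 σ bonds, plus two π bonds, giving a steric number of 2, so it is sp.
C3 — 3 σ bonds, plus one π bond. Steric number 3, so sp2.
C4 — 3 σ bonds, plus one π bond. Steric number 3, so sp2.
C5 carries 3 σ bonds, plus one π bond, giving a steric number of 3, so it is sp2.
C6: 3 σ bonds, plus one π bond; 3 regions of electron density → sp2.
C7 (4 σ bonds) has steric number 4: sp3.
C8 — 4 σ bonds. Steric number 4, so sp3.
C9: 3 σ bonds, plus one π bond — 3 electron domains, sp2.

C1 sp, C2 sp, C3 sp2, C4 sp2, C5 sp2, C6 sp2, C7 sp3, C8 sp3, C9 sp2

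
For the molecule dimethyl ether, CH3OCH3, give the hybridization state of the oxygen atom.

sp^3

Two σ bonds + two lone pairs = steric number 4 → sp3.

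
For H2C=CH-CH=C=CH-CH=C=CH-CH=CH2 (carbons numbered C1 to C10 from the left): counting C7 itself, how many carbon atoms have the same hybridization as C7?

2

C7 is sp (two π bonds).
C1: sp2
C2: sp2
C3: sp2
C4: sp ✓
C5: sp2
C6: sp2
C7: sp ✓
C8: sp2
C9: sp2
C10: sp2
2 carbons are sp.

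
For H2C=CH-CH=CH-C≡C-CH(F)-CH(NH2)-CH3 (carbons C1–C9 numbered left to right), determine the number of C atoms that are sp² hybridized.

C1: sp2 ✓
C2: sp2 ✓
C3: sp2 ✓
C4: sp2 ✓
C5: sp
C6: sp
C7: sp3
C8: sp3
C9: sp3
C1, C2, C3, C4 → 4 sp2 carbons.

4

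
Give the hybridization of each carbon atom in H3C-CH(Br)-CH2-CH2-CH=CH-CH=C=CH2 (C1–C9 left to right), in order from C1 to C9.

C1 sp3, C2 sp3, C3 sp3, C4 sp3, C5 sp2, C6 sp2, C7 sp2, C8 sp, C9 sp2

C1 has 4 σ bonds: steric number 4 → sp3.
C2 carries 4 σ bonds, giving a steric number of 4, so it is sp3.
C3 is sp3: 4 σ bonds, 4 electron-density regions.
C4 (4 σ bonds) has steric number 4: sp3.
C5: 3 σ bonds, plus one π bond — 3 electron domains, sp2.
C6 carries 3 σ bonds, plus one π bond, giving a steric number of 3, so it is sp2.
C7 — 3 σ bonds, plus one π bond. Steric number 3, so sp2.
C8: 2 σ bonds, plus two π bonds; 2 regions of electron density → sp.
C9: 3 σ bonds, plus one π bond; 3 regions of electron density → sp2.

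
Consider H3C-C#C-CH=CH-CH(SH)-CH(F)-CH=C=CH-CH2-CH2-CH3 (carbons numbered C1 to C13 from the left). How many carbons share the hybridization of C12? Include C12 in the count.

6

C12 is sp3 (only σ bonds).
C1: sp3 ✓
C2: sp
C3: sp
C4: sp2
C5: sp2
C6: sp3 ✓
C7: sp3 ✓
C8: sp2
C9: sp
C10: sp2
C11: sp3 ✓
C12: sp3 ✓
C13: sp3 ✓
6 carbons are sp3.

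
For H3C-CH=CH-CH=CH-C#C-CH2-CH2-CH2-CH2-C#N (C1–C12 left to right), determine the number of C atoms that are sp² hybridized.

C1: sp3
C2: sp2 ✓
C3: sp2 ✓
C4: sp2 ✓
C5: sp2 ✓
C6: sp
C7: sp
C8: sp3
C9: sp3
C10: sp3
C11: sp3
C12: sp
C2, C3, C4, C5 → 4 sp2 carbons.

4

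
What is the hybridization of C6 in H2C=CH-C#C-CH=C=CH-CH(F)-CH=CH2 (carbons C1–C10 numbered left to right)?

C6 carries 2 σ bonds, plus two π bonds, giving a steric number of 2, so it is sp.

sp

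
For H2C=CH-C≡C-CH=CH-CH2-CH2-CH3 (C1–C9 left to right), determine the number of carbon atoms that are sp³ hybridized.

3

C1: sp2
C2: sp2
C3: sp
C4: sp
C5: sp2
C6: sp2
C7: sp3 ✓
C8: sp3 ✓
C9: sp3 ✓
C7, C8, C9 → 3 sp3 carbons.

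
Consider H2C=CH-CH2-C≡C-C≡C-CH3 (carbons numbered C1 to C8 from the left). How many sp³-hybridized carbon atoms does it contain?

2

C1: sp2
C2: sp2
C3: sp3 ✓
C4: sp
C5: sp
C6: sp
C7: sp
C8: sp3 ✓
C3, C8 → 2 sp3 carbons.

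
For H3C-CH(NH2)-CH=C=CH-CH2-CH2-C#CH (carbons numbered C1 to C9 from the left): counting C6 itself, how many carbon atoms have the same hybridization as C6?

C6 is sp3 (only σ bonds).
C1: sp3 ✓
C2: sp3 ✓
C3: sp2
C4: sp
C5: sp2
C6: sp3 ✓
C7: sp3 ✓
C8: sp
C9: sp
4 carbons are sp3.

4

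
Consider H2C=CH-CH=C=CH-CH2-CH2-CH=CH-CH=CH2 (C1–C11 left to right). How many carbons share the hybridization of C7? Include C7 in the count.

2

C7 is sp3 (only σ bonds).
C1: sp2
C2: sp2
C3: sp2
C4: sp
C5: sp2
C6: sp3 ✓
C7: sp3 ✓
C8: sp2
C9: sp2
C10: sp2
C11: sp2
2 carbons are sp3.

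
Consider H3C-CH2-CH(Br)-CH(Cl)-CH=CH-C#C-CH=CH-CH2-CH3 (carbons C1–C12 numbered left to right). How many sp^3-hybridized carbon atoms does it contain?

6

C1: sp3 ✓
C2: sp3 ✓
C3: sp3 ✓
C4: sp3 ✓
C5: sp2
C6: sp2
C7: sp
C8: sp
C9: sp2
C10: sp2
C11: sp3 ✓
C12: sp3 ✓
C1, C2, C3, C4, C11, C12 → 6 sp3 carbons.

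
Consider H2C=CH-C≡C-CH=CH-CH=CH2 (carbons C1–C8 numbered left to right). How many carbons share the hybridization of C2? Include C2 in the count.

6

C2 is sp2 (one π bond).
C1: sp2 ✓
C2: sp2 ✓
C3: sp
C4: sp
C5: sp2 ✓
C6: sp2 ✓
C7: sp2 ✓
C8: sp2 ✓
6 carbons are sp2.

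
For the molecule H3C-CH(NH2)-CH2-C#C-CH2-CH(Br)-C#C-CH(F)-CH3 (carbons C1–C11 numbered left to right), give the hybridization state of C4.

C4 has 2 σ bonds, plus two π bonds: steric number 2 → sp.

sp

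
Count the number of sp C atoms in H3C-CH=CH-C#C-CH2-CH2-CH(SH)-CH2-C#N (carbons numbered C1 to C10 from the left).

3

C1: sp3
C2: sp2
C3: sp2
C4: sp ✓
C5: sp ✓
C6: sp3
C7: sp3
C8: sp3
C9: sp3
C10: sp ✓
C4, C5, C10 → 3 sp carbons.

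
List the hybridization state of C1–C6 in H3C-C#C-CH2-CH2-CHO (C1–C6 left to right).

C1 is sp3: 4 σ bonds, 4 electron-density regions.
C2: 2 σ bonds, plus two π bonds; 2 regions of electron density → sp.
C3 is sp: 2 σ bonds, plus two π bonds, 2 electron-density regions.
C4 carries 4 σ bonds, giving a steric number of 4, so it is sp3.
C5: 4 σ bonds; 4 regions of electron density → sp3.
C6 — 3 σ bonds, plus one π bond. Steric number 3, so sp2.

C1 sp3, C2 sp, C3 sp, C4 sp3, C5 sp3, C6 sp2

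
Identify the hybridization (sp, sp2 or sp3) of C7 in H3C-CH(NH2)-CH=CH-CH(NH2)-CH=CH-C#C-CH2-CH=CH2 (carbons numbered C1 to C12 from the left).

sp²

C7 is sp2: 3 σ bonds, plus one π bond, 3 electron-density regions.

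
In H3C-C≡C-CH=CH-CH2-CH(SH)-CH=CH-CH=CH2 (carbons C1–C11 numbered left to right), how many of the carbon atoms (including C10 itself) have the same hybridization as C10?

6

C10 is sp2 (one π bond).
C1: sp3
C2: sp
C3: sp
C4: sp2 ✓
C5: sp2 ✓
C6: sp3
C7: sp3
C8: sp2 ✓
C9: sp2 ✓
C10: sp2 ✓
C11: sp2 ✓
6 carbons are sp2.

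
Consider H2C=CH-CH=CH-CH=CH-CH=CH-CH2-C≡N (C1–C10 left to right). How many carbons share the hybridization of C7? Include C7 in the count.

C7 is sp2 (one π bond).
C1: sp2 ✓
C2: sp2 ✓
C3: sp2 ✓
C4: sp2 ✓
C5: sp2 ✓
C6: sp2 ✓
C7: sp2 ✓
C8: sp2 ✓
C9: sp3
C10: sp
8 carbons are sp2.

8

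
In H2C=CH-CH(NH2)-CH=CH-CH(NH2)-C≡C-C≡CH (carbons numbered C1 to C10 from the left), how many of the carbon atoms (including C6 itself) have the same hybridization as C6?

2

C6 is sp3 (only σ bonds).
C1: sp2
C2: sp2
C3: sp3 ✓
C4: sp2
C5: sp2
C6: sp3 ✓
C7: sp
C8: sp
C9: sp
C10: sp
2 carbons are sp3.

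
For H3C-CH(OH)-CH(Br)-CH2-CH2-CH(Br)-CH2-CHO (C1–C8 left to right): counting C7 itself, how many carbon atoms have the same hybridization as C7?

C7 is sp3 (only σ bonds).
C1: sp3 ✓
C2: sp3 ✓
C3: sp3 ✓
C4: sp3 ✓
C5: sp3 ✓
C6: sp3 ✓
C7: sp3 ✓
C8: sp2
7 carbons are sp3.

7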